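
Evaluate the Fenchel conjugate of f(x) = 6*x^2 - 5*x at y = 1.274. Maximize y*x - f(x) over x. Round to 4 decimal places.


f*(y) = sup_x {y*x - a*x^2 - b*x} = sup_x {(y-b)*x - a*x^2}
FOC: (y - b) - 2a*x = 0 => x* = (y - b)/(2a)
x* = (1.274 + 5)/(2*6) = 0.5228
f*(1.274) = (y-b)^2/(4a) = (1.274 + 5)^2/(4*6)
= 39.3631/24 = 1.6401


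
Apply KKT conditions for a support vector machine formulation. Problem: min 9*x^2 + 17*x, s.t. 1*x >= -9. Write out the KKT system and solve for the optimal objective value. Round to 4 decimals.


Step 1: Try lambda = 0 (constraint inactive).
Stationarity: 2*9*x + 17 = 0
x* = -17/(2*9) = -17/18 = -0.9444 (rounded; the exact value -17/18 is used below)
Check constraint: 1*-0.9444 = -0.9444 >= -9 -- satisfied.
Step 2: Compute optimal value.
f(x*) = 9*(-17/18)^2 + 17*(-17/18) = -8.0278


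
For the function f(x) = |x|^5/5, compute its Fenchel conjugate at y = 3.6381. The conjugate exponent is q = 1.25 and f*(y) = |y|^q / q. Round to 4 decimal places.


The conjugate exponent q satisfies 1/p + 1/q = 1.
p = 5, so q = 5/(5 - 1) = 1.25
|y|^q = 3.6381^1.25 = 5.0245
f*(3.6381) = 5.0245 / 1.25 = 4.0196


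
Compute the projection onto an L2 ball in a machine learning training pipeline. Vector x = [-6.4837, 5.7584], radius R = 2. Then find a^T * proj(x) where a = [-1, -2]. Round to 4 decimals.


Step 1: Compute ||x|| (intermediates to 6 decimals).
||x|| = sqrt((-6.4837)^2 + 5.7584^2) = 8.671651
Step 2: Project.
Since ||x|| > R, scale = R/||x|| = 2/8.671651 = 0.230637, proj(x) = scale * x
proj(x) = [-1.495381, 1.3281]
Step 3: Dot product.
a^T * proj(x) = -1*(-1.495381) - 2*1.3281 = -1.1608


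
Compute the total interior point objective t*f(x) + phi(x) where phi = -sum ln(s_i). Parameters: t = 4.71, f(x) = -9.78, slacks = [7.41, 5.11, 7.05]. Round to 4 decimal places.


Step 1: Compute log-barrier.
ln values: [2.0028, 1.6312, 1.953]
phi = -(2.0028 + 1.6312 + 1.953) = -5.5871
Step 2: Compute augmented objective.
t*f(x) = 4.71*-9.78 = -46.0638
Total = -46.0638 - 5.5871 = -51.6509


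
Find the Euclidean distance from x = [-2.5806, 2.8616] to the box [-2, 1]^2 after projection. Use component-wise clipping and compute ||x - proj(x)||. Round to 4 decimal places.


Project each component onto [-2, 1].
clip(-2.5806) = -2.0, clip(2.8616) = 1.0
Projection = [-2.0, 1.0]
Squared diffs: [0.3371, 3.4656]
Distance = sqrt(3.8027) = 1.95


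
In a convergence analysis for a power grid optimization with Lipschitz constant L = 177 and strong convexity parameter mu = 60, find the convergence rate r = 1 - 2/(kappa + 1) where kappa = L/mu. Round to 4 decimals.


Step 1: Compute the condition number.
kappa = L/mu = 177/60 = 2.95
Step 2: Compute the convergence rate.
r = 1 - 2/(kappa + 1) = 1 - 2*mu/(L + mu) = (L - mu)/(L + mu) = 117/237 = 0.4937


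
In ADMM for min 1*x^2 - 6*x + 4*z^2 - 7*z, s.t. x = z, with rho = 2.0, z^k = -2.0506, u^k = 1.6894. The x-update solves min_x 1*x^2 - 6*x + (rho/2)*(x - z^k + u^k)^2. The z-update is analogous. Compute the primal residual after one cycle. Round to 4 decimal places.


ADMM iteration with rho = 2.0, z^k = -2.0506, u^k = 1.6894
Step 1: x-update.
Minimize 1*x^2 - 6*x + (2.0/2)*(x + 2.0506 + 1.6894)^2
FOC: (2*1 + 2.0)*x = 6 + 2.0*(-2.0506 - 1.6894)
x^{k+1} = -0.37
Step 2: z-update.
Minimize 4*z^2 - 7*z + (2.0/2)*(-0.37 - z + 1.6894)^2
FOC: (2*4 + 2.0)*z = 7 + 2.0*(-0.37 + 1.6894)
z^{k+1} = 0.9639
Step 3: u-update.
u^{k+1} = 1.6894 - 0.37 - 0.9639 = 0.3555
Step 4: Primal residual = |-0.37 - 0.9639| = 1.3339


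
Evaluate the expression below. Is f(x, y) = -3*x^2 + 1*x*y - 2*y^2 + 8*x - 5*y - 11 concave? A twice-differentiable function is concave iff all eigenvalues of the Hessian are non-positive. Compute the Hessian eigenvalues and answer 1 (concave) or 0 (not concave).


The Hessian of f(x,y) = -3*x^2 + 1*x*y - 2*y^2 + 8*x - 5*y - 11 is:
H = [[-6, 1], [1, -4]]
Trace = -6 - 4 = -10
Determinant = -6*-4 - (1)^2 = 23
Discriminant = (-10)^2 - 4*23 = 8.0
Eigenvalues: lambda_1 = -6.4142, lambda_2 = -3.5858
The function is concave.

1


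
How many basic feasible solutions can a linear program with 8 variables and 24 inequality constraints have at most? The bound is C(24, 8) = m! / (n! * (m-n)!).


Each vertex corresponds to some choice of n active constraints out of m, so the number of vertices is at most C(m, n) = m! / (n!(m-n)!).
m = 24, n = 8
Numerator: 24 * 23 * 22 * 21 * 20 * 19 * 18 * 17
Denominator: 8! = 40320
C(24, 8) = 735471


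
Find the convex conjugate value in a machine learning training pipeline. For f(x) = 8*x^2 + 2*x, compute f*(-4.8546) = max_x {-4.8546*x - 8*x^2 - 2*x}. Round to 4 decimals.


f*(y) = sup_x {y*x - a*x^2 - b*x} = sup_x {(y-b)*x - a*x^2}
FOC: (y - b) - 2a*x = 0 => x* = (y - b)/(2a)
x* = (-4.8546 - 2)/(2*8) = -0.4284
f*(-4.8546) = (y-b)^2/(4a) = (-4.8546 - 2)^2/(4*8)
= 46.9855/32 = 1.4683


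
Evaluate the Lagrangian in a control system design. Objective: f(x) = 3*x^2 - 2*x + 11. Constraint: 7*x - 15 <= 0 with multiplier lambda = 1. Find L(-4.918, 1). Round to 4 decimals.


Step 1: Evaluate f(x).
f(-4.918) = 3*(-4.918)^2 - 2*(-4.918) + 11 = 93.3962
Step 2: Evaluate g(x).
g(-4.918) = 7*-4.918 - 15 = -49.426
Step 3: Compute Lagrangian.
L = 93.3962 + 1*-49.426 = 43.9702


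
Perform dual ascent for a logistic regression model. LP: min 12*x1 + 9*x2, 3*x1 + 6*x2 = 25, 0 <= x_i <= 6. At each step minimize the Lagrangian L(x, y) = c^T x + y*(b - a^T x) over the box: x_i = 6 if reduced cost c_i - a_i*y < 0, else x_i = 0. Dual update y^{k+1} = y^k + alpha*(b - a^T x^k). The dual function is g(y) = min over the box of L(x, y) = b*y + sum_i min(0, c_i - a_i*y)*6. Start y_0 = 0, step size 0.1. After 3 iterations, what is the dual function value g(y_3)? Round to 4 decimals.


Dual ascent for LP: min 12*x1 + 9*x2, 3*x1 + 6*x2 = 25, 0 <= x_i <= 6
Step 1: y^k = 0.0, reduced costs: (12.0, 9.0)
  x^k = (0.0, 0.0), subgradient = b - a^T x = 25.0
  y^{k+1} = 0.0 + 0.1*25.0 = 2.5
Step 2: y^k = 2.5, reduced costs: (4.5, -6.0)
  x^k = (0.0, 6.0), subgradient = b - a^T x = -11.0
  y^{k+1} = 2.5 + 0.1*-11.0 = 1.4
Step 3: y^k = 1.4, reduced costs: (7.8, 0.6)
  x^k = (0.0, 0.0), subgradient = b - a^T x = 25.0
  y^{k+1} = 1.4 + 0.1*25.0 = 3.9
Dual objective at y_3 = 3.9: reduced costs (0.3, -14.4), box minimizer x = (0.0, 6.0)
g(y_3) = b*y + (c1 - a1*y)*x1 + (c2 - a2*y)*x2 = 25*3.9 + 0.3*0.0 + (-14.4)*6.0 = 97.5 + 0.0 - 86.4 = 11.1


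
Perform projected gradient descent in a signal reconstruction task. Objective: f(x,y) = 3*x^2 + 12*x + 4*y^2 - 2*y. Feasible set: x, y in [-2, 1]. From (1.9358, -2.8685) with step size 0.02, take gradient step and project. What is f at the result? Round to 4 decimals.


Step 1: Compute gradient at (1.9358, -2.8685).
grad_x = 2*3*1.9358 + 12 = 23.6148
grad_y = 2*4*-2.8685 - 2 = -24.948
Step 2: Gradient step.
x_raw = 1.9358 - 0.02*23.6148 = 1.4635
y_raw = -2.8685 - 0.02*-24.948 = -2.3695
Step 3: Project onto [-2, 1].
x_proj = clip(1.4635) = 1.0
y_proj = clip(-2.3695) = -2.0
Step 4: Evaluate f.
f(1.0, -2.0) = 35.0


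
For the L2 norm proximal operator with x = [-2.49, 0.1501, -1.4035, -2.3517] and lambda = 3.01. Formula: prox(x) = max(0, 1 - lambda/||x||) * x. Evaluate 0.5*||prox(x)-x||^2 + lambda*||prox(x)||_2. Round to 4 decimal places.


Step 1: Compute ||x||.
||x|| = 3.7044
Step 2: Compute scaling factor.
scale = max(0, 1 - 3.01/3.7044) = 0.1875
Step 3: prox(x) = [-0.4668, 0.0281, -0.2631, -0.4409]
||prox(x)|| = 0.6944
Step 4: Proximal objective.
0.5*||prox-x||^2 = 4.5301
lambda*||prox|| = 2.0901
Total = 6.6203


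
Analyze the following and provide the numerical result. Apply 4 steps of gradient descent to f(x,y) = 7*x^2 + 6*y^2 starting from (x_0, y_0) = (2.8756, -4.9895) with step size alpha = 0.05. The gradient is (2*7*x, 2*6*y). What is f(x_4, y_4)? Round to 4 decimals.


Gradient descent on f(x,y) = 7*x^2 + 6*y^2.
Starting point: (2.8756, -4.9895), alpha = 0.05
Step 1: grad_x = 2*7*2.8756 = 40.2584, grad_y = 2*6*-4.9895 = -59.874
  x_1 = 2.8756 - 0.05*40.2584 = 0.8627
  y_1 = -4.9895 - 0.05*-59.874 = -1.9958
Step 2: grad_x = 2*7*0.8627 = 12.0775, grad_y = 2*6*-1.9958 = -23.9496
  x_2 = 0.8627 - 0.05*12.0775 = 0.2588
  y_2 = -1.9958 - 0.05*-23.9496 = -0.7983
Step 3: grad_x = 2*7*0.2588 = 3.6233, grad_y = 2*6*-0.7983 = -9.5798
  x_3 = 0.2588 - 0.05*3.6233 = 0.0776
  y_3 = -0.7983 - 0.05*-9.5798 = -0.3193
Step 4: grad_x = 2*7*0.0776 = 1.087, grad_y = 2*6*-0.3193 = -3.8319
  x_4 = 0.0776 - 0.05*1.087 = 0.0233
  y_4 = -0.3193 - 0.05*-3.8319 = -0.1277
f(0.0233, -0.1277) = 7*0.0233^2 + 6*(-0.1277)^2 = 0.1017


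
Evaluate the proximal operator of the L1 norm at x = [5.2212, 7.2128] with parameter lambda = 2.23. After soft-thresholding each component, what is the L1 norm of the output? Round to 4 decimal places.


Soft-thresholding with lambda = 2.23:
prox(5.2212) = sign(5.2212)*max(|5.2212| - 2.23, 0) = 2.9912
prox(7.2128) = sign(7.2128)*max(|7.2128| - 2.23, 0) = 4.9828
prox(x) = [2.9912, 4.9828]
||prox(x)||_1 = 2.9912 + 4.9828 = 7.974


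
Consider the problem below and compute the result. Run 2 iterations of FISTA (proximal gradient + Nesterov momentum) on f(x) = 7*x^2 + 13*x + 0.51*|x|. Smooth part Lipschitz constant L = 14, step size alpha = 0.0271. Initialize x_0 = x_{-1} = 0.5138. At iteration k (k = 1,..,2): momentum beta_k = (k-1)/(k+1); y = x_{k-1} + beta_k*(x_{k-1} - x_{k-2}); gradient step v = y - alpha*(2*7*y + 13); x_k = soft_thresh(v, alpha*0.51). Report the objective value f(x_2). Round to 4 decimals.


FISTA on f(x) = 7*x^2 + 13*x + 0.51*|x|
L = 14, alpha = 0.0271
Iteration 1: beta = 0.0, y = 0.5138 + 0.0*(0.5138 - 0.5138) = 0.5138
  grad(y) = 20.1932, v = y - alpha*grad = -0.0334
  prox(v) = soft_thresh(-0.0334, 0.0138) = -0.0196
Iteration 2: beta = 0.3333, y = -0.0196 + 0.3333*(-0.0196 - 0.5138) = -0.1974
  grad(y) = 10.2361, v = y - alpha*grad = -0.4748
  prox(v) = soft_thresh(-0.4748, 0.0138) = -0.461
f(x_2) = 7*(-0.461)^2 + 13*(-0.461) + 0.51*|-0.461| = -4.2702


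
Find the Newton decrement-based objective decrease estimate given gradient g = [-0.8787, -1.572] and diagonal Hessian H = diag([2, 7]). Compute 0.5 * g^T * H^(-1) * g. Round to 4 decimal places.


Step 1: H is diagonal, so H^(-1) * g = [-0.4394, -0.2246].
Step 2: g^T H^(-1) g = sum_i g_i^2 / H_ii
  = (-0.8787)^2/2 + (-1.572)^2/7
  = 0.3861 + 0.353 = 0.7391
Step 3: Objective decrease = 0.5 * g^T H^(-1) g = 0.3695


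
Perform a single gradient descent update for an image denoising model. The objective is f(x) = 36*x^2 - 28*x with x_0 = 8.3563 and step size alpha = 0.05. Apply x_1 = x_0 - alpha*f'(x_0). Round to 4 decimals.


We compute the gradient at x_0 and apply the update.
f'(x) = 72*x - 28
f'(8.3563) = 72*8.3563 - 28 = 573.6536
x_1 = 8.3563 - 0.05*573.6536 = -20.3264


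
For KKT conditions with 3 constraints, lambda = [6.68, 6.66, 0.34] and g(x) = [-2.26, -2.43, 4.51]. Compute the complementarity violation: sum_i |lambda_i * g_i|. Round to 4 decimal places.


KKT complementary slackness check:
lambda_1 * g_1 = 6.68 * -2.26 = -15.0968
lambda_2 * g_2 = 6.66 * -2.43 = -16.1838
lambda_3 * g_3 = 0.34 * 4.51 = 1.5334
Total violation = 15.0968 + 16.1838 + 1.5334 = 32.814


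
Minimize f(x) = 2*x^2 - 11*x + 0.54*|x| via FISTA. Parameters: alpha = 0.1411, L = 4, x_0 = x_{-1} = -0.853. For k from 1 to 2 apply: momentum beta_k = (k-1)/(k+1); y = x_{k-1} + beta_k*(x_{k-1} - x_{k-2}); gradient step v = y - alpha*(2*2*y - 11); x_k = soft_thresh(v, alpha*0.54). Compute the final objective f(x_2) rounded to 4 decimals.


FISTA on f(x) = 2*x^2 - 11*x + 0.54*|x|
L = 4, alpha = 0.1411
Iteration 1: beta = 0.0, y = -0.853 + 0.0*(-0.853 + 0.853) = -0.853
  grad(y) = -14.412, v = y - alpha*grad = 1.1805
  prox(v) = soft_thresh(1.1805, 0.0762) = 1.1043
Iteration 2: beta = 0.3333, y = 1.1043 + 0.3333*(1.1043 + 0.853) = 1.7568
  grad(y) = -3.9729, v = y - alpha*grad = 2.3174
  prox(v) = soft_thresh(2.3174, 0.0762) = 2.2412
f(x_2) = 2*2.2412^2 - 11*2.2412 + 0.54*|2.2412| = -13.3969


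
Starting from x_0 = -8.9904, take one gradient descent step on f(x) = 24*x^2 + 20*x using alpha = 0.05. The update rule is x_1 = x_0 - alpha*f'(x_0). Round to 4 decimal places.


We compute the gradient at x_0 and apply the update.
f'(x) = 48*x + 20
f'(-8.9904) = 48*-8.9904 + 20 = -411.5392
x_1 = -8.9904 - 0.05*-411.5392 = 11.5866


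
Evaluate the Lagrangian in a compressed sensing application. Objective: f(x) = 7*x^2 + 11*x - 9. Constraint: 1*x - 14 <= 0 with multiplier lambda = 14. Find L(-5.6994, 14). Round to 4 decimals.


Step 1: Evaluate f(x).
f(-5.6994) = 7*(-5.6994)^2 + 11*(-5.6994) - 9 = 155.6887
Step 2: Evaluate g(x).
g(-5.6994) = 1*-5.6994 - 14 = -19.6994
Step 3: Compute Lagrangian.
L = 155.6887 + 14*-19.6994 = -120.1029


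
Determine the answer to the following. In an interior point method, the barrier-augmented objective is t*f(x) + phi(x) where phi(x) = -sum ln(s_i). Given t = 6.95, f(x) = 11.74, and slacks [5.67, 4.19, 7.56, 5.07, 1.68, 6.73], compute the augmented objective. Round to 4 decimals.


Step 1: Compute log-barrier.
ln values: [1.7352, 1.4327, 2.0229, 1.6233, 0.5188, 1.9066]
phi = -(1.7352 + 1.4327 + 2.0229 + 1.6233 + 0.5188 + 1.9066) = -9.2395
Step 2: Compute augmented objective.
t*f(x) = 6.95*11.74 = 81.593
Total = 81.593 - 9.2395 = 72.3535


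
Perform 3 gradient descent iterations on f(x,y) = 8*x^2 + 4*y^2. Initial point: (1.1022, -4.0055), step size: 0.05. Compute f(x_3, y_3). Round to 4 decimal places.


Gradient descent on f(x,y) = 8*x^2 + 4*y^2.
Starting point: (1.1022, -4.0055), alpha = 0.05
Step 1: grad_x = 2*8*1.1022 = 17.6352, grad_y = 2*4*-4.0055 = -32.044
  x_1 = 1.1022 - 0.05*17.6352 = 0.2204
  y_1 = -4.0055 - 0.05*-32.044 = -2.4033
Step 2: grad_x = 2*8*0.2204 = 3.527, grad_y = 2*4*-2.4033 = -19.2264
  x_2 = 0.2204 - 0.05*3.527 = 0.0441
  y_2 = -2.4033 - 0.05*-19.2264 = -1.442
Step 3: grad_x = 2*8*0.0441 = 0.7054, grad_y = 2*4*-1.442 = -11.5358
  x_3 = 0.0441 - 0.05*0.7054 = 0.0088
  y_3 = -1.442 - 0.05*-11.5358 = -0.8652
f(0.0088, -0.8652) = 8*0.0088^2 + 4*(-0.8652)^2 = 2.9948


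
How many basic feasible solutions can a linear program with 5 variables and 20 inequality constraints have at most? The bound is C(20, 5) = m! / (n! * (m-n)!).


Each vertex corresponds to some choice of n active constraints out of m, so the number of vertices is at most C(m, n) = m! / (n!(m-n)!).
m = 20, n = 5
Numerator: 20 * 19 * 18 * 17 * 16
Denominator: 5! = 120
C(20, 5) = 15504


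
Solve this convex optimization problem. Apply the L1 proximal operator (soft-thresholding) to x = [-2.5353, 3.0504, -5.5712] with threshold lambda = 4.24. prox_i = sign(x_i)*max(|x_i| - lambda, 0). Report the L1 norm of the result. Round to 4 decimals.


Soft-thresholding with lambda = 4.24:
prox(-2.5353) = sign(-2.5353)*max(|-2.5353| - 4.24, 0) = 0.0
prox(3.0504) = sign(3.0504)*max(|3.0504| - 4.24, 0) = 0.0
prox(-5.5712) = sign(-5.5712)*max(|-5.5712| - 4.24, 0) = -1.3312
prox(x) = [0.0, 0.0, -1.3312]
||prox(x)||_1 = 0.0 + 0.0 + 1.3312 = 1.3312


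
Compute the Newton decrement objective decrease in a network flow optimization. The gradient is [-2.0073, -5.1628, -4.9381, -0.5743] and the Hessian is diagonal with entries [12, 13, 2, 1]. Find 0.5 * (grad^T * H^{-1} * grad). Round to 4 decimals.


Step 1: H is diagonal, so H^(-1) * g = [-0.1673, -0.3971, -2.4691, -0.5743].
Step 2: g^T H^(-1) g = sum_i g_i^2 / H_ii
  = (-2.0073)^2/12 + (-5.1628)^2/13 + (-4.9381)^2/2 + (-0.5743)^2/1
  = 0.3358 + 2.0503 + 12.1924 + 0.3298 = 14.9084
Step 3: Objective decrease = 0.5 * g^T H^(-1) g = 7.4542


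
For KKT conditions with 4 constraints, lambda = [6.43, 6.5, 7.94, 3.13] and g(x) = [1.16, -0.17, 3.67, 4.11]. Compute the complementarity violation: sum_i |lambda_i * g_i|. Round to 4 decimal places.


KKT complementary slackness check:
lambda_1 * g_1 = 6.43 * 1.16 = 7.4588
lambda_2 * g_2 = 6.5 * -0.17 = -1.105
lambda_3 * g_3 = 7.94 * 3.67 = 29.1398
lambda_4 * g_4 = 3.13 * 4.11 = 12.8643
Total violation = 7.4588 + 1.105 + 29.1398 + 12.8643 = 50.5679


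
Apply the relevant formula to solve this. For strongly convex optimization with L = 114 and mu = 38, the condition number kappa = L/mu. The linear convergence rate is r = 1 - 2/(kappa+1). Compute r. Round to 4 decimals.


Step 1: Compute the condition number.
kappa = L/mu = 114/38 = 3.0
Step 2: Compute the convergence rate.
r = 1 - 2/(kappa + 1) = 1 - 2*mu/(L + mu) = (L - mu)/(L + mu) = 76/152 = 0.5


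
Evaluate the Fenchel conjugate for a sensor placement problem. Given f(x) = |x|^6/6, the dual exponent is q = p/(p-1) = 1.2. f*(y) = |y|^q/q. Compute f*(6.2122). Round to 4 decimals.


The conjugate exponent q satisfies 1/p + 1/q = 1.
p = 6, so q = 6/(6 - 1) = 1.2
|y|^q = 6.2122^1.2 = 8.9515
f*(6.2122) = 8.9515 / 1.2 = 7.4596


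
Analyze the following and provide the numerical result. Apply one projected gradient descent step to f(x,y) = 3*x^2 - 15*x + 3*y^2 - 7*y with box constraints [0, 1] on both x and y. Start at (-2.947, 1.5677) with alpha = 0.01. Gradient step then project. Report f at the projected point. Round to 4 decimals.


Step 1: Compute gradient at (-2.947, 1.5677).
grad_x = 2*3*-2.947 - 15 = -32.682
grad_y = 2*3*1.5677 - 7 = 2.4062
Step 2: Gradient step.
x_raw = -2.947 - 0.01*-32.682 = -2.6202
y_raw = 1.5677 - 0.01*2.4062 = 1.5436
Step 3: Project onto [0, 1].
x_proj = clip(-2.6202) = 0.0
y_proj = clip(1.5436) = 1.0
Step 4: Evaluate f.
f(0.0, 1.0) = -4.0


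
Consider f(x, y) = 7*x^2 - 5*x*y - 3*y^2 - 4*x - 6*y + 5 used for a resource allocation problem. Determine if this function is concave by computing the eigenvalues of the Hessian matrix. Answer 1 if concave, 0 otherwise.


The Hessian of f(x,y) = 7*x^2 - 5*x*y - 3*y^2 - 4*x - 6*y + 5 is:
H = [[14, -5], [-5, -6]]
Trace = 14 - 6 = 8
Determinant = 14*-6 - (-5)^2 = -109
Discriminant = (8)^2 - 4*-109 = 500.0
Eigenvalues: lambda_1 = -7.1803, lambda_2 = 15.1803
The function is not concave.

0


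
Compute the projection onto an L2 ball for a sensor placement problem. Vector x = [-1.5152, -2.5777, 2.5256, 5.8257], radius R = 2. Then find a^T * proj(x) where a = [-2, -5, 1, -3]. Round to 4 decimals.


Step 1: Compute ||x|| (intermediates to 6 decimals).
||x|| = sqrt((-1.5152)^2 + (-2.5777)^2 + 2.5256^2 + 5.8257^2) = 7.01839
Step 2: Project.
Since ||x|| > R, scale = R/||x|| = 2/7.01839 = 0.284966, proj(x) = scale * x
proj(x) = [-0.43178, -0.734557, 0.71971, 1.660126]
Step 3: Dot product.
a^T * proj(x) = -2*(-0.43178) - 5*(-0.734557) + 1*0.71971 - 3*1.660126 = 0.2757


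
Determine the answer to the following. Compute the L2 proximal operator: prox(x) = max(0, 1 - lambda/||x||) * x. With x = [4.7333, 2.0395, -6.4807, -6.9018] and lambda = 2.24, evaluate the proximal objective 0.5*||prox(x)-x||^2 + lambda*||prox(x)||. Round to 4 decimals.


Step 1: Compute ||x||.
||x|| = 10.7795
Step 2: Compute scaling factor.
scale = max(0, 1 - 2.24/10.7795) = 0.7922
Step 3: prox(x) = [3.7497, 1.6157, -5.134, -5.4676]
||prox(x)|| = 8.5395
Step 4: Proximal objective.
0.5*||prox-x||^2 = 2.5088
lambda*||prox|| = 19.1285
Total = 21.6373


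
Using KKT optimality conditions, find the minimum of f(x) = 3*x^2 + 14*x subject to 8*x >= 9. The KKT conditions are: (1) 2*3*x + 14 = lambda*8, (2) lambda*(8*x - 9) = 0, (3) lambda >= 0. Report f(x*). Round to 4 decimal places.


Step 1: Try lambda = 0 (constraint inactive).
x_unc = -14/(2*3) = -2.3333
Check: 8*-2.3333 = -18.6664 < 9 -- violated!
Step 2: Constraint must be active: 8*x = 9
x* = 9/8 = 1.125
lambda = (2*3*1.125 + 14)/8 = 2.5938
Step 3: Compute optimal value.
f(x*) = 3*1.125^2 + 14*1.125 = 19.5469


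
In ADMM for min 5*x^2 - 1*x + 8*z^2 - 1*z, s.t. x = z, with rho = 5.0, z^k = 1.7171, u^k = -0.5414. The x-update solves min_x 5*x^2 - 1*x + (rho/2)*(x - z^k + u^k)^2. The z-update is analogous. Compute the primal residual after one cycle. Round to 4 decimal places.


ADMM iteration with rho = 5.0, z^k = 1.7171, u^k = -0.5414
Step 1: x-update.
Minimize 5*x^2 - 1*x + (5.0/2)*(x - 1.7171 - 0.5414)^2
FOC: (2*5 + 5.0)*x = 1 + 5.0*(1.7171 + 0.5414)
x^{k+1} = 0.8195
Step 2: z-update.
Minimize 8*z^2 - 1*z + (5.0/2)*(0.8195 - z - 0.5414)^2
FOC: (2*8 + 5.0)*z = 1 + 5.0*(0.8195 - 0.5414)
z^{k+1} = 0.1138
Step 3: u-update.
u^{k+1} = -0.5414 + 0.8195 - 0.1138 = 0.1643
Step 4: Primal residual = |0.8195 - 0.1138| = 0.7057


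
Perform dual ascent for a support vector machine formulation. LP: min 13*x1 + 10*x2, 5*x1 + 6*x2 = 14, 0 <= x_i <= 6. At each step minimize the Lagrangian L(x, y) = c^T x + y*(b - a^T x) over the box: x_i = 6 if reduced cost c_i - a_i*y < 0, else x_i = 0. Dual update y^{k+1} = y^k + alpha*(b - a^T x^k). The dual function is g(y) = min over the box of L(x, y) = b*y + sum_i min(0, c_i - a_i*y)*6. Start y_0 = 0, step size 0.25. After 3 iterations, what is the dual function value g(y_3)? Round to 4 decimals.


Dual ascent for LP: min 13*x1 + 10*x2, 5*x1 + 6*x2 = 14, 0 <= x_i <= 6
Step 1: y^k = 0.0, reduced costs: (13.0, 10.0)
  x^k = (0.0, 0.0), subgradient = b - a^T x = 14.0
  y^{k+1} = 0.0 + 0.25*14.0 = 3.5
Step 2: y^k = 3.5, reduced costs: (-4.5, -11.0)
  x^k = (6.0, 6.0), subgradient = b - a^T x = -52.0
  y^{k+1} = 3.5 + 0.25*-52.0 = -9.5
Step 3: y^k = -9.5, reduced costs: (60.5, 67.0)
  x^k = (0.0, 0.0), subgradient = b - a^T x = 14.0
  y^{k+1} = -9.5 + 0.25*14.0 = -6.0
Dual objective at y_3 = -6.0: reduced costs (43.0, 46.0), box minimizer x = (0.0, 0.0)
g(y_3) = b*y + (c1 - a1*y)*x1 + (c2 - a2*y)*x2 = 14*(-6.0) + 43.0*0.0 + 46.0*0.0 = -84.0 + 0.0 + 0.0 = -84.0


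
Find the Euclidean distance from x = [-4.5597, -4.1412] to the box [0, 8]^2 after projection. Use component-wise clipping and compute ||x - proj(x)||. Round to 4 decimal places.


Project each component onto [0, 8].
clip(-4.5597) = 0.0, clip(-4.1412) = 0.0
Projection = [0.0, 0.0]
Squared diffs: [20.7909, 17.1495]
Distance = sqrt(37.9404) = 6.1596


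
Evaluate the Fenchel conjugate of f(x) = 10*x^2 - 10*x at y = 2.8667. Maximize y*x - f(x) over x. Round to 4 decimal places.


f*(y) = sup_x {y*x - a*x^2 - b*x} = sup_x {(y-b)*x - a*x^2}
FOC: (y - b) - 2a*x = 0 => x* = (y - b)/(2a)
x* = (2.8667 + 10)/(2*10) = 0.6433
f*(2.8667) = (y-b)^2/(4a) = (2.8667 + 10)^2/(4*10)
= 165.552/40 = 4.1388


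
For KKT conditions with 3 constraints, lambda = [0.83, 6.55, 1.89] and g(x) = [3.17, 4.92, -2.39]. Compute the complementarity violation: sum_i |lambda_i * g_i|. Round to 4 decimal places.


KKT complementary slackness check:
lambda_1 * g_1 = 0.83 * 3.17 = 2.6311
lambda_2 * g_2 = 6.55 * 4.92 = 32.226
lambda_3 * g_3 = 1.89 * -2.39 = -4.5171
Total violation = 2.6311 + 32.226 + 4.5171 = 39.3742


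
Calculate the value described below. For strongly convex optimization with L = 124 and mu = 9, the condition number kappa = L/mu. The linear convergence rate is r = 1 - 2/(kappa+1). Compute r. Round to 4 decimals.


Step 1: Compute the condition number.
kappa = L/mu = 124/9 = 13.7778
Step 2: Compute the convergence rate.
r = 1 - 2/(kappa + 1) = 1 - 2*mu/(L + mu) = (L - mu)/(L + mu) = 115/133 = 0.8647


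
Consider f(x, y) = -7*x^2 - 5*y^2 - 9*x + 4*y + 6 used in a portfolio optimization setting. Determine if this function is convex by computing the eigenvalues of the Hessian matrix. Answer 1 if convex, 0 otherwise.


The Hessian of f(x,y) = -7*x^2 - 5*y^2 - 9*x + 4*y + 6 is:
H = [[-14, 0], [0, -10]]
Trace = -14 - 10 = -24
Determinant = -14*-10 - (0)^2 = 140
Discriminant = (-24)^2 - 4*140 = 16.0
Eigenvalues: lambda_1 = -14.0, lambda_2 = -10.0
The function is not convex.

0


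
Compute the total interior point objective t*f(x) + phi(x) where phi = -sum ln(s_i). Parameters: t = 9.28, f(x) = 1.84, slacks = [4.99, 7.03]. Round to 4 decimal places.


Step 1: Compute log-barrier.
ln values: [1.6074, 1.9502]
phi = -(1.6074 + 1.9502) = -3.5576
Step 2: Compute augmented objective.
t*f(x) = 9.28*1.84 = 17.0752
Total = 17.0752 - 3.5576 = 13.5176


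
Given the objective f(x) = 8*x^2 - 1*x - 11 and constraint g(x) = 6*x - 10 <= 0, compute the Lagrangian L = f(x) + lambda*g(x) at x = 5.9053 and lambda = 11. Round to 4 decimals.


Step 1: Evaluate f(x).
f(5.9053) = 8*5.9053^2 - 1*5.9053 - 11 = 262.0752
Step 2: Evaluate g(x).
g(5.9053) = 6*5.9053 - 10 = 25.4318
Step 3: Compute Lagrangian.
L = 262.0752 + 11*25.4318 = 541.825


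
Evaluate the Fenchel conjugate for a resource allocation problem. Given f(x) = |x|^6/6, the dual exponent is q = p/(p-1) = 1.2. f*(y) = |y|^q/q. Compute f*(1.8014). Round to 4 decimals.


The conjugate exponent q satisfies 1/p + 1/q = 1.
p = 6, so q = 6/(6 - 1) = 1.2
|y|^q = 1.8014^1.2 = 2.0264
f*(1.8014) = 2.0264 / 1.2 = 1.6887


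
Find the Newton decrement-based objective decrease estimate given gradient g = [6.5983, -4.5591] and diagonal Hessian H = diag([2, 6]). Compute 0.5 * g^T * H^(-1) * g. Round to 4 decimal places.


Step 1: H is diagonal, so H^(-1) * g = [3.2992, -0.7599].
Step 2: g^T H^(-1) g = sum_i g_i^2 / H_ii
  = (6.5983)^2/2 + (-4.5591)^2/6
  = 21.7688 + 3.4642 = 25.233
Step 3: Objective decrease = 0.5 * g^T H^(-1) g = 12.6165


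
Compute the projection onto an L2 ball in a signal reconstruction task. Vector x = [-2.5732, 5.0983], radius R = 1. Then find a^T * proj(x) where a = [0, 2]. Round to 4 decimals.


Step 1: Compute ||x|| (intermediates to 6 decimals).
||x|| = sqrt((-2.5732)^2 + 5.0983^2) = 5.710869
Step 2: Project.
Since ||x|| > R, scale = R/||x|| = 1/5.710869 = 0.175105, proj(x) = scale * x
proj(x) = [-0.45058, 0.892738]
Step 3: Dot product.
a^T * proj(x) = 0*(-0.45058) + 2*0.892738 = 1.7855


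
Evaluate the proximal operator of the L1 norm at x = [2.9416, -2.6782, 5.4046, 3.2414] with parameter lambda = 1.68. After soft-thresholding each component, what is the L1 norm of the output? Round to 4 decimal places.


Soft-thresholding with lambda = 1.68:
prox(2.9416) = sign(2.9416)*max(|2.9416| - 1.68, 0) = 1.2616
prox(-2.6782) = sign(-2.6782)*max(|-2.6782| - 1.68, 0) = -0.9982
prox(5.4046) = sign(5.4046)*max(|5.4046| - 1.68, 0) = 3.7246
prox(3.2414) = sign(3.2414)*max(|3.2414| - 1.68, 0) = 1.5614
prox(x) = [1.2616, -0.9982, 3.7246, 1.5614]
||prox(x)||_1 = 1.2616 + 0.9982 + 3.7246 + 1.5614 = 7.5458


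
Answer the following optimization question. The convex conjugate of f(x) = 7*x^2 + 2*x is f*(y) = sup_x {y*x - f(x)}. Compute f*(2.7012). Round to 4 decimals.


f*(y) = sup_x {y*x - a*x^2 - b*x} = sup_x {(y-b)*x - a*x^2}
FOC: (y - b) - 2a*x = 0 => x* = (y - b)/(2a)
x* = (2.7012 - 2)/(2*7) = 0.0501
f*(2.7012) = (y-b)^2/(4a) = (2.7012 - 2)^2/(4*7)
= 0.4917/28 = 0.0176


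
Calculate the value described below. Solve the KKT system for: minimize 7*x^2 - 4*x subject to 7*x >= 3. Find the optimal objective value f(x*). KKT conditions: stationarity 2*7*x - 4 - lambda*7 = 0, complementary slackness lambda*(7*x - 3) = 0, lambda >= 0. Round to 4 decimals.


Step 1: Try lambda = 0 (constraint inactive).
x_unc = 4/(2*7) = 0.2857
Check: 7*0.2857 = 1.9999 < 3 -- violated!
Step 2: Constraint must be active: 7*x = 3
x* = 3/7 = 0.4286 (rounded; the exact value 3/7 is used below)
lambda = (2*7*(3/7) - 4)/7 = 0.2857
Step 3: Compute optimal value.
f(x*) = 7*(3/7)^2 - 4*(3/7) = -0.4286


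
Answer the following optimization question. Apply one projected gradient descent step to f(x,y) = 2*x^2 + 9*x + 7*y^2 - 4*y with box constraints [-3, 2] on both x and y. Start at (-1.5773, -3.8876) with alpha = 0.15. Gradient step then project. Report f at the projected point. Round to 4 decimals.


Step 1: Compute gradient at (-1.5773, -3.8876).
grad_x = 2*2*-1.5773 + 9 = 2.6908
grad_y = 2*7*-3.8876 - 4 = -58.4264
Step 2: Gradient step.
x_raw = -1.5773 - 0.15*2.6908 = -1.9809
y_raw = -3.8876 - 0.15*-58.4264 = 4.8764
Step 3: Project onto [-3, 2].
x_proj = clip(-1.9809) = -1.9809
y_proj = clip(4.8764) = 2.0
Step 4: Evaluate f.
f(-1.9809, 2.0) = 10.0198


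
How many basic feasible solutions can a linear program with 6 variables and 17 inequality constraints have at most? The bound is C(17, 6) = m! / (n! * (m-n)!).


Each vertex corresponds to some choice of n active constraints out of m, so the number of vertices is at most C(m, n) = m! / (n!(m-n)!).
m = 17, n = 6
Numerator: 17 * 16 * 15 * 14 * 13 * 12
Denominator: 6! = 720
C(17, 6) = 12376


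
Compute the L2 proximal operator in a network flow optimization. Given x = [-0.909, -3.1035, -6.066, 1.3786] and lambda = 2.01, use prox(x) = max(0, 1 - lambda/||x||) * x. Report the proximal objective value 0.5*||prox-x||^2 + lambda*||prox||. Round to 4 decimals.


Step 1: Compute ||x||.
||x|| = 7.0111
Step 2: Compute scaling factor.
scale = max(0, 1 - 2.01/7.0111) = 0.7133
Step 3: prox(x) = [-0.6484, -2.2138, -4.3269, 0.9834]
||prox(x)|| = 5.0011
Step 4: Proximal objective.
0.5*||prox-x||^2 = 2.0201
lambda*||prox|| = 10.0522
Total = 12.0722


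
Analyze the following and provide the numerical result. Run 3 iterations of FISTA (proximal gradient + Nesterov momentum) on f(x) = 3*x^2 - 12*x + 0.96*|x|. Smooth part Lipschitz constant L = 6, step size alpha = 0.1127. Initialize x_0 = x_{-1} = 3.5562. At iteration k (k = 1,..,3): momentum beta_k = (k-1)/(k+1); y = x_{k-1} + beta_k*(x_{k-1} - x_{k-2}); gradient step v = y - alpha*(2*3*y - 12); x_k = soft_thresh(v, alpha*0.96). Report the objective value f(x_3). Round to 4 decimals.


FISTA on f(x) = 3*x^2 - 12*x + 0.96*|x|
L = 6, alpha = 0.1127
Iteration 1: beta = 0.0, y = 3.5562 + 0.0*(3.5562 - 3.5562) = 3.5562
  grad(y) = 9.3372, v = y - alpha*grad = 2.5039
  prox(v) = soft_thresh(2.5039, 0.1082) = 2.3957
Iteration 2: beta = 0.3333, y = 2.3957 + 0.3333*(2.3957 - 3.5562) = 2.0089
  grad(y) = 0.0532, v = y - alpha*grad = 2.0029
  prox(v) = soft_thresh(2.0029, 0.1082) = 1.8947
Iteration 3: beta = 0.5, y = 1.8947 + 0.5*(1.8947 - 2.3957) = 1.6442
  grad(y) = -2.135, v = y - alpha*grad = 1.8848
  prox(v) = soft_thresh(1.8848, 0.1082) = 1.7766
f(x_3) = 3*1.7766^2 - 12*1.7766 + 0.96*|1.7766| = -10.1447


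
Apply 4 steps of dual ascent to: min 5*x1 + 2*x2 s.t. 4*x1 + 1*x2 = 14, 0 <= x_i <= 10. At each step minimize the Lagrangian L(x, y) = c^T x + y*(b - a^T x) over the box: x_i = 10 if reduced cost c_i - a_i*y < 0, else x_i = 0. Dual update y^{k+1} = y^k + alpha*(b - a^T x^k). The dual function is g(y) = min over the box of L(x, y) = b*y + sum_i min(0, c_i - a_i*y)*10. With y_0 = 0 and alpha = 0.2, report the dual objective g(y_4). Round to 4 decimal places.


Dual ascent for LP: min 5*x1 + 2*x2, 4*x1 + 1*x2 = 14, 0 <= x_i <= 10
Step 1: y^k = 0.0, reduced costs: (5.0, 2.0)
  x^k = (0.0, 0.0), subgradient = b - a^T x = 14.0
  y^{k+1} = 0.0 + 0.2*14.0 = 2.8
Step 2: y^k = 2.8, reduced costs: (-6.2, -0.8)
  x^k = (10.0, 10.0), subgradient = b - a^T x = -36.0
  y^{k+1} = 2.8 + 0.2*-36.0 = -4.4
Step 3: y^k = -4.4, reduced costs: (22.6, 6.4)
  x^k = (0.0, 0.0), subgradient = b - a^T x = 14.0
  y^{k+1} = -4.4 + 0.2*14.0 = -1.6
Step 4: y^k = -1.6, reduced costs: (11.4, 3.6)
  x^k = (0.0, 0.0), subgradient = b - a^T x = 14.0
  y^{k+1} = -1.6 + 0.2*14.0 = 1.2
Dual objective at y_4 = 1.2: reduced costs (0.2, 0.8), box minimizer x = (0.0, 0.0)
g(y_4) = b*y + (c1 - a1*y)*x1 + (c2 - a2*y)*x2 = 14*1.2 + 0.2*0.0 + 0.8*0.0 = 16.8 + 0.0 + 0.0 = 16.8


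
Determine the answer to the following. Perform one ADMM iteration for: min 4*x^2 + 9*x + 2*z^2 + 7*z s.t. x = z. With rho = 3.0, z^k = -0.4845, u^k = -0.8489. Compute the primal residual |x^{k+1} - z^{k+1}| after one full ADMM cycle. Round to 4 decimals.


ADMM iteration with rho = 3.0, z^k = -0.4845, u^k = -0.8489
Step 1: x-update.
Minimize 4*x^2 + 9*x + (3.0/2)*(x + 0.4845 - 0.8489)^2
FOC: (2*4 + 3.0)*x = -9 + 3.0*(-0.4845 + 0.8489)
x^{k+1} = -0.7188
Step 2: z-update.
Minimize 2*z^2 + 7*z + (3.0/2)*(-0.7188 - z - 0.8489)^2
FOC: (2*2 + 3.0)*z = -7 + 3.0*(-0.7188 - 0.8489)
z^{k+1} = -1.6719
Step 3: u-update.
u^{k+1} = -0.8489 - 0.7188 + 1.6719 = 0.1042
Step 4: Primal residual = |-0.7188 + 1.6719| = 0.9531


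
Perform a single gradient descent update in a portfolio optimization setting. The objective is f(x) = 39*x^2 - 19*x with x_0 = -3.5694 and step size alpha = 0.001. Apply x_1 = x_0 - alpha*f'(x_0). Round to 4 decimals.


We compute the gradient at x_0 and apply the update.
f'(x) = 78*x - 19
f'(-3.5694) = 78*-3.5694 - 19 = -297.4132
x_1 = -3.5694 - 0.001*-297.4132 = -3.272


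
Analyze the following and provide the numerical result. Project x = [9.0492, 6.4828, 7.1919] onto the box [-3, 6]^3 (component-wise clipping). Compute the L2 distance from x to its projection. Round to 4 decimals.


Project each component onto [-3, 6].
clip(9.0492) = 6.0, clip(6.4828) = 6.0, clip(7.1919) = 6.0
Projection = [6.0, 6.0, 6.0]
Squared diffs: [9.2976, 0.2331, 1.4206]
Distance = sqrt(10.9513) = 3.3093


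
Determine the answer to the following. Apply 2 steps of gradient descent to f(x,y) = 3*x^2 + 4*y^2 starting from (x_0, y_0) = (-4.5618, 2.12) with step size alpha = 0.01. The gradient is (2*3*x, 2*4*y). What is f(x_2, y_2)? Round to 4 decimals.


Gradient descent on f(x,y) = 3*x^2 + 4*y^2.
Starting point: (-4.5618, 2.12), alpha = 0.01
Step 1: grad_x = 2*3*-4.5618 = -27.3708, grad_y = 2*4*2.12 = 16.96
  x_1 = -4.5618 - 0.01*-27.3708 = -4.2881
  y_1 = 2.12 - 0.01*16.96 = 1.9504
Step 2: grad_x = 2*3*-4.2881 = -25.7286, grad_y = 2*4*1.9504 = 15.6032
  x_2 = -4.2881 - 0.01*-25.7286 = -4.0308
  y_2 = 1.9504 - 0.01*15.6032 = 1.7944
f(-4.0308, 1.7944) = 3*(-4.0308)^2 + 4*1.7944^2 = 61.6212


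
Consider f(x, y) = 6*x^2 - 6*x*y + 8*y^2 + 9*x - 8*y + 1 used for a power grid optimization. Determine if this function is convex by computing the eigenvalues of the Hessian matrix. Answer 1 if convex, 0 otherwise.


The Hessian of f(x,y) = 6*x^2 - 6*x*y + 8*y^2 + 9*x - 8*y + 1 is:
H = [[12, -6], [-6, 16]]
Trace = 12 + 16 = 28
Determinant = 12*16 - (-6)^2 = 156
Discriminant = (28)^2 - 4*156 = 160.0
Eigenvalues: lambda_1 = 7.6754, lambda_2 = 20.3246
The function is convex.

1


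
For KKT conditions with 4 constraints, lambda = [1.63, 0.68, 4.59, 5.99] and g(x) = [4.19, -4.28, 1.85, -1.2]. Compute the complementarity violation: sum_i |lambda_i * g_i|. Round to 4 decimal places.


KKT complementary slackness check:
lambda_1 * g_1 = 1.63 * 4.19 = 6.8297
lambda_2 * g_2 = 0.68 * -4.28 = -2.9104
lambda_3 * g_3 = 4.59 * 1.85 = 8.4915
lambda_4 * g_4 = 5.99 * -1.2 = -7.188
Total violation = 6.8297 + 2.9104 + 8.4915 + 7.188 = 25.4196


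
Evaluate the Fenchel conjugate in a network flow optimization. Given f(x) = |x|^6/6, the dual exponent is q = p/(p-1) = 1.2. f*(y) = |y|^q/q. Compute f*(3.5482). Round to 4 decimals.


The conjugate exponent q satisfies 1/p + 1/q = 1.
p = 6, so q = 6/(6 - 1) = 1.2
|y|^q = 3.5482^1.2 = 4.571
f*(3.5482) = 4.571 / 1.2 = 3.8092


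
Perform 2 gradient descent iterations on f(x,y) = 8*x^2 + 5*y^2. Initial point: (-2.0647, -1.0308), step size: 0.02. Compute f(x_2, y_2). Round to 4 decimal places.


Gradient descent on f(x,y) = 8*x^2 + 5*y^2.
Starting point: (-2.0647, -1.0308), alpha = 0.02
Step 1: grad_x = 2*8*-2.0647 = -33.0352, grad_y = 2*5*-1.0308 = -10.308
  x_1 = -2.0647 - 0.02*-33.0352 = -1.404
  y_1 = -1.0308 - 0.02*-10.308 = -0.8246
Step 2: grad_x = 2*8*-1.404 = -22.4639, grad_y = 2*5*-0.8246 = -8.2464
  x_2 = -1.404 - 0.02*-22.4639 = -0.9547
  y_2 = -0.8246 - 0.02*-8.2464 = -0.6597
f(-0.9547, -0.6597) = 8*(-0.9547)^2 + 5*(-0.6597)^2 = 9.468


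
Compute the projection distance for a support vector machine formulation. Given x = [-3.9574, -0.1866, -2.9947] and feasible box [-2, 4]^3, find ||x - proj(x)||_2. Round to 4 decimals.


Project each component onto [-2, 4].
clip(-3.9574) = -2.0, clip(-0.1866) = -0.1866, clip(-2.9947) = -2.0
Projection = [-2.0, -0.1866, -2.0]
Squared diffs: [3.8314, 0.0, 0.9894]
Distance = sqrt(4.8208) = 2.1956


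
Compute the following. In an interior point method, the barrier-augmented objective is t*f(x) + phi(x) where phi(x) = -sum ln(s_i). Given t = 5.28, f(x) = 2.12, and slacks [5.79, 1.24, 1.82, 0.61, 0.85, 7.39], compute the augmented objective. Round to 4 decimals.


Step 1: Compute log-barrier.
ln values: [1.7561, 0.2151, 0.5988, -0.4943, -0.1625, 2.0001]
phi = -(1.7561 + 0.2151 + 0.5988 - 0.4943 - 0.1625 + 2.0001) = -3.9134
Step 2: Compute augmented objective.
t*f(x) = 5.28*2.12 = 11.1936
Total = 11.1936 - 3.9134 = 7.2802


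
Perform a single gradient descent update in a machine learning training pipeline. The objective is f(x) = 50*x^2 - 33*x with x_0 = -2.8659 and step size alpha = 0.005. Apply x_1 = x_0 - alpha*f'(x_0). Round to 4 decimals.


We compute the gradient at x_0 and apply the update.
f'(x) = 100*x - 33
f'(-2.8659) = 100*-2.8659 - 33 = -319.59
x_1 = -2.8659 - 0.005*-319.59 = -1.268


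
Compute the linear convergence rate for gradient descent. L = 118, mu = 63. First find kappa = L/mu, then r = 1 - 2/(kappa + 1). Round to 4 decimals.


Step 1: Compute the condition number.
kappa = L/mu = 118/63 = 1.873
Step 2: Compute the convergence rate.
r = 1 - 2/(kappa + 1) = 1 - 2*mu/(L + mu) = (L - mu)/(L + mu) = 55/181 = 0.3039


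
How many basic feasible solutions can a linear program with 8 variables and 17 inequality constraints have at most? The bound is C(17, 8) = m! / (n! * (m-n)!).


Each vertex corresponds to some choice of n active constraints out of m, so the number of vertices is at most C(m, n) = m! / (n!(m-n)!).
m = 17, n = 8
Numerator: 17 * 16 * 15 * 14 * 13 * 12 * 11 * 10
Denominator: 8! = 40320
C(17, 8) = 24310


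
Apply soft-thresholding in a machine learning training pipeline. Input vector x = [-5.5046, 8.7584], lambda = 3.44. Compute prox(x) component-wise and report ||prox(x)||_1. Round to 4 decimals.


Soft-thresholding with lambda = 3.44:
prox(-5.5046) = sign(-5.5046)*max(|-5.5046| - 3.44, 0) = -2.0646
prox(8.7584) = sign(8.7584)*max(|8.7584| - 3.44, 0) = 5.3184
prox(x) = [-2.0646, 5.3184]
||prox(x)||_1 = 2.0646 + 5.3184 = 7.383


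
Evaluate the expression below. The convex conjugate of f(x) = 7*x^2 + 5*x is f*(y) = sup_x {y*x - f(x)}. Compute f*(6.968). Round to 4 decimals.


f*(y) = sup_x {y*x - a*x^2 - b*x} = sup_x {(y-b)*x - a*x^2}
FOC: (y - b) - 2a*x = 0 => x* = (y - b)/(2a)
x* = (6.968 - 5)/(2*7) = 0.1406
f*(6.968) = (y-b)^2/(4a) = (6.968 - 5)^2/(4*7)
= 3.873/28 = 0.1383


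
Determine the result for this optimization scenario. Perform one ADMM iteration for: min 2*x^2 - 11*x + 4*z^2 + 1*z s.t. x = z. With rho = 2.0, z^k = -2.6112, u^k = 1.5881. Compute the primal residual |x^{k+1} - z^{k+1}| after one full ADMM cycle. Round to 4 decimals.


ADMM iteration with rho = 2.0, z^k = -2.6112, u^k = 1.5881
Step 1: x-update.
Minimize 2*x^2 - 11*x + (2.0/2)*(x + 2.6112 + 1.5881)^2
FOC: (2*2 + 2.0)*x = 11 + 2.0*(-2.6112 - 1.5881)
x^{k+1} = 0.4336
Step 2: z-update.
Minimize 4*z^2 + 1*z + (2.0/2)*(0.4336 - z + 1.5881)^2
FOC: (2*4 + 2.0)*z = -1 + 2.0*(0.4336 + 1.5881)
z^{k+1} = 0.3043
Step 3: u-update.
u^{k+1} = 1.5881 + 0.4336 - 0.3043 = 1.7173
Step 4: Primal residual = |0.4336 - 0.3043| = 0.1292


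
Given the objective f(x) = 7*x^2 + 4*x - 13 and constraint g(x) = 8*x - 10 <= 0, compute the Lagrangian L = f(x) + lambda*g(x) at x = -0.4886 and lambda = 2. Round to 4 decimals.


Step 1: Evaluate f(x).
f(-0.4886) = 7*(-0.4886)^2 + 4*(-0.4886) - 13 = -13.2833
Step 2: Evaluate g(x).
g(-0.4886) = 8*-0.4886 - 10 = -13.9088
Step 3: Compute Lagrangian.
L = -13.2833 + 2*-13.9088 = -41.1009


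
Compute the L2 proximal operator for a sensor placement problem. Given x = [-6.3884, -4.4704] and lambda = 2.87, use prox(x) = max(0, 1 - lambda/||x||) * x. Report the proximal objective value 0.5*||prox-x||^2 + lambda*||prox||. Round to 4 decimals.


Step 1: Compute ||x||.
||x|| = 7.7972
Step 2: Compute scaling factor.
scale = max(0, 1 - 2.87/7.7972) = 0.6319
Step 3: prox(x) = [-4.0369, -2.8249]
||prox(x)|| = 4.9272
Step 4: Proximal objective.
0.5*||prox-x||^2 = 4.1185
lambda*||prox|| = 14.1411
Total = 18.2595


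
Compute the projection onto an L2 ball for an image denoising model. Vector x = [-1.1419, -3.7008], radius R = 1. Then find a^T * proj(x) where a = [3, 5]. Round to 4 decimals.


Step 1: Compute ||x|| (intermediates to 6 decimals).
||x|| = sqrt((-1.1419)^2 + (-3.7008)^2) = 3.872965
Step 2: Project.
Since ||x|| > R, scale = R/||x|| = 1/3.872965 = 0.2582, proj(x) = scale * x
proj(x) = [-0.294839, -0.955547]
Step 3: Dot product.
a^T * proj(x) = 3*(-0.294839) + 5*(-0.955547) = -5.6623
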